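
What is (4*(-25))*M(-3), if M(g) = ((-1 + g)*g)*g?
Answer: 3600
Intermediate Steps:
M(g) = g²*(-1 + g) (M(g) = (g*(-1 + g))*g = g²*(-1 + g))
(4*(-25))*M(-3) = (4*(-25))*((-3)²*(-1 - 3)) = -900*(-4) = -100*(-36) = 3600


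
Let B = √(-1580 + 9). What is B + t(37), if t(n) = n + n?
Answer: 74 + I*√1571 ≈ 74.0 + 39.636*I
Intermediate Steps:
t(n) = 2*n
B = I*√1571 (B = √(-1571) = I*√1571 ≈ 39.636*I)
B + t(37) = I*√1571 + 2*37 = I*√1571 + 74 = 74 + I*√1571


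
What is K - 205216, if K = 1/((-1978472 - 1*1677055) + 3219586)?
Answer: -89462068257/435941 ≈ -2.0522e+5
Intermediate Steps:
K = -1/435941 (K = 1/((-1978472 - 1677055) + 3219586) = 1/(-3655527 + 3219586) = 1/(-435941) = -1/435941 ≈ -2.2939e-6)
K - 205216 = -1/435941 - 205216 = -89462068257/435941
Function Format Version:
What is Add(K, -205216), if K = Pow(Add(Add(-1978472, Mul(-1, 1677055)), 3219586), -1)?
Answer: Rational(-89462068257, 435941) ≈ -2.0522e+5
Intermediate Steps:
K = Rational(-1, 435941) (K = Pow(Add(Add(-1978472, -1677055), 3219586), -1) = Pow(Add(-3655527, 3219586), -1) = Pow(-435941, -1) = Rational(-1, 435941) ≈ -2.2939e-6)
Add(K, -205216) = Add(Rational(-1, 435941), -205216) = Rational(-89462068257, 435941)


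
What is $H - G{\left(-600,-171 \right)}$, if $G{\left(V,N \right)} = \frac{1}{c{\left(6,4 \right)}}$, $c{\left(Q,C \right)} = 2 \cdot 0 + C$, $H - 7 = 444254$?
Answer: $\frac{1777043}{4} \approx 4.4426 \cdot 10^{5}$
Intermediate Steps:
$H = 444261$ ($H = 7 + 444254 = 444261$)
$c{\left(Q,C \right)} = C$ ($c{\left(Q,C \right)} = 0 + C = C$)
$G{\left(V,N \right)} = \frac{1}{4}$
$H - G{\left(-600,-171 \right)} = 444261 - \frac{1}{4} = \frac{1777043}{4}$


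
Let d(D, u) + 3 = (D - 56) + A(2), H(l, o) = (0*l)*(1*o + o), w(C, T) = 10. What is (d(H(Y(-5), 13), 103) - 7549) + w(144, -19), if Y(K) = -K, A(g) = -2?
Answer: -7600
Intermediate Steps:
H(l, o) = 0 (H(l, o) = 0*(o + o) = 0*(2*o) = 0)
d(D, u) = -61 + D (d(D, u) = -3 + ((D - 56) - 2) = -3 + ((-56 + D) - 2) = -3 + (-58 + D) = -61 + D)
(d(H(Y(-5), 13), 103) - 7549) + w(144, -19) = ((-61 + 0) - 7549) + 10 = (-61 - 7549) + 10 = -7610 + 10 = -7600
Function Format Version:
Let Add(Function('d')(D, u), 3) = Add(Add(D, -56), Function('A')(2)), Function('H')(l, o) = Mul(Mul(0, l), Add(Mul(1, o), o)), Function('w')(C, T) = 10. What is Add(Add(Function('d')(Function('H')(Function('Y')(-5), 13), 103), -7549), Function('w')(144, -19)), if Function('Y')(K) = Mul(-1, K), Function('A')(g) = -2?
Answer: -7600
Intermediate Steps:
Function('H')(l, o) = 0 (Function('H')(l, o) = Mul(0, Add(o, o)) = Mul(0, Mul(2, o)) = 0)
Function('d')(D, u) = Add(-61, D) (Function('d')(D, u) = Add(-3, Add(Add(D, -56), -2)) = Add(-3, Add(Add(-56, D), -2)) = Add(-3, Add(-58, D)) = Add(-61, D))
Add(Add(Function('d')(Function('H')(Function('Y')(-5), 13), 103), -7549), Function('w')(144, -19)) = Add(Add(Add(-61, 0), -7549), 10) = Add(Add(-61, -7549), 10) = Add(-7610, 10) = -7600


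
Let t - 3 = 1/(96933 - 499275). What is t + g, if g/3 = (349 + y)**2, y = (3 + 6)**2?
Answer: 223180314425/402342 ≈ 5.5470e+5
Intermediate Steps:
y = 81 (y = 9**2 = 81)
t = 1207025/402342 (t = 3 + 1/(96933 - 499275) = 3 + 1/(-402342) = 3 - 1/402342 = 1207025/402342 ≈ 3.0000)
g = 554700 (g = 3*(349 + 81)**2 = 3*430**2 = 3*184900 = 554700)
t + g = 1207025/402342 + 554700 = 223180314425/402342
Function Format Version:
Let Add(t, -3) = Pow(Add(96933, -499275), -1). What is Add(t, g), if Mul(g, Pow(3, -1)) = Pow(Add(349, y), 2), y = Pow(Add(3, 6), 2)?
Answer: Rational(223180314425, 402342) ≈ 5.5470e+5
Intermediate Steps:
y = 81 (y = Pow(9, 2) = 81)
t = Rational(1207025, 402342) (t = Add(3, Pow(Add(96933, -499275), -1)) = Add(3, Pow(-402342, -1)) = Add(3, Rational(-1, 402342)) = Rational(1207025, 402342) ≈ 3.0000)
g = 554700 (g = Mul(3, Pow(Add(349, 81), 2)) = Mul(3, Pow(430, 2)) = Mul(3, 184900) = 554700)
Add(t, g) = Add(Rational(1207025, 402342), 554700) = Rational(223180314425, 402342)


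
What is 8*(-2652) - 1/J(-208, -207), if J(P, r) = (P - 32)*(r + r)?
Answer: -2108021761/99360 ≈ -21216.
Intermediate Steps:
J(P, r) = 2*r*(-32 + P) (J(P, r) = (-32 + P)*(2*r) = 2*r*(-32 + P))
8*(-2652) - 1/J(-208, -207) = 8*(-2652) - 1/(2*(-207)*(-32 - 208)) = -21216 - 1/(2*(-207)*(-240)) = -21216 - 1/99360 = -2108021761/99360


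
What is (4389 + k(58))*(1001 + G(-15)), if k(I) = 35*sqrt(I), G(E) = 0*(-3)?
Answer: 4393389 + 35035*sqrt(58) ≈ 4.6602e+6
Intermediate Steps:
G(E) = 0
(4389 + k(58))*(1001 + G(-15)) = (4389 + 35*sqrt(58))*(1001 + 0) = (4389 + 35*sqrt(58))*1001 = 4393389 + 35035*sqrt(58)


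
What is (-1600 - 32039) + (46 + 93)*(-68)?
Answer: -43091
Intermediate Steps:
(-1600 - 32039) + (46 + 93)*(-68) = -33639 + 139*(-68) = -33639 - 9452 = -43091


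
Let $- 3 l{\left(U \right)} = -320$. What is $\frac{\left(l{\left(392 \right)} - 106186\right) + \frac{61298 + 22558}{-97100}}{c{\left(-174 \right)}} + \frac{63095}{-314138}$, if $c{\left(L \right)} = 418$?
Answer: $- \frac{110396723767543}{434664897150} \approx -253.98$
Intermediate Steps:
$l{\left(U \right)} = \frac{320}{3}$ ($l{\left(U \right)} = \left(- \frac{1}{3}\right) \left(-320\right) = \frac{320}{3}$)
$\frac{\left(l{\left(392 \right)} - 106186\right) + \frac{61298 + 22558}{-97100}}{c{\left(-174 \right)}} + \frac{63095}{-314138} = \frac{\left(\frac{320}{3} - 106186\right) + \frac{61298 + 22558}{-97100}}{418} + \frac{63095}{-314138} = \left(- \frac{318238}{3} + 83856 \left(- \frac{1}{97100}\right)\right) \frac{1}{418} + 63095 \left(- \frac{1}{314138}\right) = \left(- \frac{318238}{3} - \frac{20964}{24275}\right) \frac{1}{418} - \frac{63095}{314138} = \left(- \frac{7725290342}{72825}\right) \frac{1}{418} - \frac{63095}{314138} = - \frac{351149561}{1383675} - \frac{63095}{314138} = - \frac{110396723767543}{434664897150}$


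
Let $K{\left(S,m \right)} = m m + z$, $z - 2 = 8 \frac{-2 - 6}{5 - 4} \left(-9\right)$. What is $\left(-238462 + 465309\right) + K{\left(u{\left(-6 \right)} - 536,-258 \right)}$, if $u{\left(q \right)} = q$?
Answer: $293989$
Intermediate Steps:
$z = 578$ ($z = 2 + 8 \frac{-2 - 6}{5 - 4} \left(-9\right) = 2 + 8 \left(- \frac{8}{1}\right) \left(-9\right) = 2 + 8 \left(\left(-8\right) 1\right) \left(-9\right) = 2 + 8 \left(-8\right) \left(-9\right) = 2 - -576 = 2 + 576 = 578$)
$K{\left(S,m \right)} = 578 + m^{2}$ ($K{\left(S,m \right)} = m m + 578 = m^{2} + 578 = 578 + m^{2}$)
$\left(-238462 + 465309\right) + K{\left(u{\left(-6 \right)} - 536,-258 \right)} = \left(-238462 + 465309\right) + \left(578 + \left(-258\right)^{2}\right) = 226847 + \left(578 + 66564\right) = 226847 + 67142 = 293989$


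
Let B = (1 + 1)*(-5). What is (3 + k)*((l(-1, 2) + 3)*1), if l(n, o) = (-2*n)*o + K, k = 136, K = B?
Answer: -417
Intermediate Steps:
B = -10 (B = 2*(-5) = -10)
K = -10
l(n, o) = -10 - 2*n*o (l(n, o) = (-2*n)*o - 10 = -2*n*o - 10 = -10 - 2*n*o)
(3 + k)*((l(-1, 2) + 3)*1) = (3 + 136)*(((-10 - 2*(-1)*2) + 3)*1) = 139*(((-10 + 4) + 3)*1) = 139*((-6 + 3)*1) = 139*(-3*1) = 139*(-3) = -417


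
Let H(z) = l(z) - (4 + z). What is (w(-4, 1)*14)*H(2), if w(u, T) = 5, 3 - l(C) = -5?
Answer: 140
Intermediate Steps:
l(C) = 8 (l(C) = 3 - 1*(-5) = 3 + 5 = 8)
H(z) = 4 - z (H(z) = 8 - (4 + z) = 8 + (-4 - z) = 4 - z)
(w(-4, 1)*14)*H(2) = (5*14)*(4 - 1*2) = 70*(4 - 2) = 70*2 = 140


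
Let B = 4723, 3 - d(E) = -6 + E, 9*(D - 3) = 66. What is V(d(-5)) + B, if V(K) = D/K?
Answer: 198397/42 ≈ 4723.7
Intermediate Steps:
D = 31/3 (D = 3 + (⅑)*66 = 3 + 22/3 = 31/3 ≈ 10.333)
d(E) = 9 - E (d(E) = 3 - (-6 + E) = 3 + (6 - E) = 9 - E)
V(K) = 31/(3*K)
V(d(-5)) + B = 31/(3*(9 - 1*(-5))) + 4723 = 31/(3*(9 + 5)) + 4723 = (31/3)/14 + 4723 = (31/3)*(1/14) + 4723 = 31/42 + 4723 = 198397/42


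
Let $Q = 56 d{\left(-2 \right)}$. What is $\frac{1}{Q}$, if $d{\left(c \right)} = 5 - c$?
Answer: $\frac{1}{392} \approx 0.002551$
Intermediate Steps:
$Q = 392$ ($Q = 56 \left(5 - -2\right) = 56 \left(5 + 2\right) = 56 \cdot 7 = 392$)
$\frac{1}{Q} = \frac{1}{392}$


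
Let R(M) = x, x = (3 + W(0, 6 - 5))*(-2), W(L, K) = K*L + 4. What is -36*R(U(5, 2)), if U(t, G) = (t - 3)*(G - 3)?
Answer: 504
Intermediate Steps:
W(L, K) = 4 + K*L
U(t, G) = (-3 + G)*(-3 + t) (U(t, G) = (-3 + t)*(-3 + G) = (-3 + G)*(-3 + t))
x = -14 (x = (3 + (4 + (6 - 5)*0))*(-2) = (3 + (4 + 1*0))*(-2) = (3 + (4 + 0))*(-2) = (3 + 4)*(-2) = 7*(-2) = -14)
R(M) = -14
-36*R(U(5, 2)) = -36*(-14) = 504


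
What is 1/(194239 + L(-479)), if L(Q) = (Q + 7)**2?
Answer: 1/417023 ≈ 2.3979e-6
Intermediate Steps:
L(Q) = (7 + Q)**2
1/(194239 + L(-479)) = 1/(194239 + (7 - 479)**2) = 1/(194239 + (-472)**2) = 1/(194239 + 222784) = 1/417023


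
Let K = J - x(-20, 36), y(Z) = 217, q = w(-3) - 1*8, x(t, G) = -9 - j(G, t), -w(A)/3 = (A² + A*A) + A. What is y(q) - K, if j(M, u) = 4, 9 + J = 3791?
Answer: -3578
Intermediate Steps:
J = 3782 (J = -9 + 3791 = 3782)
w(A) = -6*A² - 3*A (w(A) = -3*((A² + A*A) + A) = -3*((A² + A²) + A) = -3*(2*A² + A) = -3*(A + 2*A²) = -6*A² - 3*A)
x(t, G) = -13 (x(t, G) = -9 - 1*4 = -9 - 4 = -13)
q = -53 (q = -3*(-3)*(1 + 2*(-3)) - 1*8 = -3*(-3)*(1 - 6) - 8 = -3*(-3)*(-5) - 8 = -45 - 8 = -53)
K = 3795 (K = 3782 - 1*(-13) = 3782 + 13 = 3795)
y(q) - K = 217 - 1*3795 = 217 - 3795 = -3578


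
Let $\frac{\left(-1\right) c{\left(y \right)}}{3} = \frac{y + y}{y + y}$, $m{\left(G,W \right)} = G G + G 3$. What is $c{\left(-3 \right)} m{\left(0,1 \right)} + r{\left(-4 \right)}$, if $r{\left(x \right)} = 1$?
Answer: $1$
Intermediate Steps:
$m{\left(G,W \right)} = G^{2} + 3 G$
$c{\left(y \right)} = -3$ ($c{\left(y \right)} = - 3 \frac{y + y}{y + y} = - 3 \frac{2 y}{2 y} = - 3 \cdot 2 y \frac{1}{2 y} = \left(-3\right) 1 = -3$)
$c{\left(-3 \right)} m{\left(0,1 \right)} + r{\left(-4 \right)} = - 3 \cdot 0 \left(3 + 0\right) + 1 = - 3 \cdot 0 \cdot 3 + 1 = \left(-3\right) 0 + 1 = 0 + 1 = 1$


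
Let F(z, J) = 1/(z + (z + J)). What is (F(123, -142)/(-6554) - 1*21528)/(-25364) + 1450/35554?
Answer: 9427270035237/10597855541312 ≈ 0.88955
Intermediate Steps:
F(z, J) = 1/(J + 2*z) (F(z, J) = 1/(z + (J + z)) = 1/(J + 2*z))
(F(123, -142)/(-6554) - 1*21528)/(-25364) + 1450/35554 = (1/((-142 + 2*123)*(-6554)) - 1*21528)/(-25364) + 1450/35554 = (-1/6554/(-142 + 246) - 21528)*(-1/25364) + 1450*(1/35554) = (-1/6554/104 - 21528)*(-1/25364) + 25/613 = ((1/104)*(-1/6554) - 21528)*(-1/25364) + 25/613 = (-1/681616 - 21528)*(-1/25364) + 25/613 = -14673829249/681616*(-1/25364) + 25/613 = 14673829249/17288508224 + 25/613 = 9427270035237/10597855541312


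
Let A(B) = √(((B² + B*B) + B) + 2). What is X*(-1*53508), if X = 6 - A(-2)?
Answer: -321048 + 107016*√2 ≈ -1.6970e+5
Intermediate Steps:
A(B) = √(2 + B + 2*B²) (A(B) = √(((B² + B²) + B) + 2) = √((2*B² + B) + 2) = √((B + 2*B²) + 2) = √(2 + B + 2*B²))
X = 6 - 2*√2 (X = 6 - √(2 - 2 + 2*(-2)²) = 6 - √(2 - 2 + 2*4) = 6 - √(2 - 2 + 8) = 6 - √8 = 6 - 2*√2 ≈ 3.1716)
X*(-1*53508) = (6 - 2*√2)*(-1*53508) = (6 - 2*√2)*(-53508) = -321048 + 107016*√2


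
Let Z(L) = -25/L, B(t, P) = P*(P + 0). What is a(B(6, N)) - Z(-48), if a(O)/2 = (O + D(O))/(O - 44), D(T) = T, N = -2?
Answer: -221/240 ≈ -0.92083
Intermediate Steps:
B(t, P) = P**2 (B(t, P) = P*P = P**2)
a(O) = 4*O/(-44 + O) (a(O) = 2*((O + O)/(O - 44)) = 2*((2*O)/(-44 + O)) = 2*(2*O/(-44 + O)) = 4*O/(-44 + O))
a(B(6, N)) - Z(-48) = 4*(-2)**2/(-44 + (-2)**2) - (-25)/(-48) = 4*4/(-44 + 4) - (-25)*(-1)/48 = 4*4/(-40) - 1*25/48 = 4*4*(-1/40) - 25/48 = -2/5 - 25/48 = -221/240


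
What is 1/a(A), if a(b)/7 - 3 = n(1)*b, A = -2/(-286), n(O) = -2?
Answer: 143/2989 ≈ 0.047842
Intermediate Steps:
A = 1/143 (A = -2*(-1/286) = 1/143 ≈ 0.0069930)
a(b) = 21 - 14*b (a(b) = 21 + 7*(-2*b) = 21 - 14*b)
1/a(A) = 1/(21 - 14*1/143) = 1/(21 - 14/143) = 1/(2989/143) = 143/2989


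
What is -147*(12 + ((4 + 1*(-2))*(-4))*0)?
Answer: -1764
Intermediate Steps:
-147*(12 + ((4 + 1*(-2))*(-4))*0) = -147*(12 + ((4 - 2)*(-4))*0) = -147*(12 + (2*(-4))*0) = -147*(12 - 8*0) = -147*(12 + 0) = -147*12 = -1764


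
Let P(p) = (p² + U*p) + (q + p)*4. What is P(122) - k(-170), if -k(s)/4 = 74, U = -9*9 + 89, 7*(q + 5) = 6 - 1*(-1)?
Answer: 16628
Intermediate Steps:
q = -4 (q = -5 + (6 - 1*(-1))/7 = -5 + (6 + 1)/7 = -5 + (⅐)*7 = -5 + 1 = -4)
U = 8 (U = -81 + 89 = 8)
k(s) = -296 (k(s) = -4*74 = -296)
P(p) = -16 + p² + 12*p (P(p) = (p² + 8*p) + (-4 + p)*4 = (p² + 8*p) + (-16 + 4*p) = -16 + p² + 12*p)
P(122) - k(-170) = (-16 + 122² + 12*122) - 1*(-296) = (-16 + 14884 + 1464) + 296 = 16332 + 296 = 16628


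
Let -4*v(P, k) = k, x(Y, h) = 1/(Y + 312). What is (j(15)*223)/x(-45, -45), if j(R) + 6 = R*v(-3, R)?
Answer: -14825709/4 ≈ -3.7064e+6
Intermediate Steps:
x(Y, h) = 1/(312 + Y)
v(P, k) = -k/4
j(R) = -6 - R²/4 (j(R) = -6 + R*(-R/4) = -6 - R²/4)
(j(15)*223)/x(-45, -45) = ((-6 - ¼*15²)*223)/(1/(312 - 45)) = ((-6 - ¼*225)*223)/(1/267) = ((-6 - 225/4)*223)/(1/267) = -249/4*223*267 = -55527/4*267 = -14825709/4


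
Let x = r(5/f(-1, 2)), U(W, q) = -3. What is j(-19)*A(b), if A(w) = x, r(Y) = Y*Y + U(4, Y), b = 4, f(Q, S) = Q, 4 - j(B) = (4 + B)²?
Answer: -4862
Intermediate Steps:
j(B) = 4 - (4 + B)²
r(Y) = -3 + Y² (r(Y) = Y*Y - 3 = Y² - 3 = -3 + Y²)
x = 22 (x = -3 + (5/(-1))² = -3 + (5*(-1))² = -3 + (-5)² = -3 + 25 = 22)
A(w) = 22
j(-19)*A(b) = (4 - (4 - 19)²)*22 = (4 - 1*(-15)²)*22 = (4 - 1*225)*22 = (4 - 225)*22 = -221*22 = -4862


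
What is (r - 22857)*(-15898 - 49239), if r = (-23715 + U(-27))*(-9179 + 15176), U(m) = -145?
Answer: 9321839249949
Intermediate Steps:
r = -143088420 (r = (-23715 - 145)*(-9179 + 15176) = -23860*5997 = -143088420)
(r - 22857)*(-15898 - 49239) = (-143088420 - 22857)*(-15898 - 49239) = -143111277*(-65137) = 9321839249949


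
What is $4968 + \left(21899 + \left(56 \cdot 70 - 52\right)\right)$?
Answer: $30735$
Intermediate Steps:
$4968 + \left(21899 + \left(56 \cdot 70 - 52\right)\right) = 4968 + \left(21899 + \left(3920 - 52\right)\right) = 4968 + \left(21899 + 3868\right) = 4968 + 25767 = 30735$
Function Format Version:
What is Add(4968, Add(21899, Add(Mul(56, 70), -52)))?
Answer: 30735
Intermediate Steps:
Add(4968, Add(21899, Add(Mul(56, 70), -52))) = Add(4968, Add(21899, Add(3920, -52))) = Add(4968, Add(21899, 3868)) = Add(4968, 25767) = 30735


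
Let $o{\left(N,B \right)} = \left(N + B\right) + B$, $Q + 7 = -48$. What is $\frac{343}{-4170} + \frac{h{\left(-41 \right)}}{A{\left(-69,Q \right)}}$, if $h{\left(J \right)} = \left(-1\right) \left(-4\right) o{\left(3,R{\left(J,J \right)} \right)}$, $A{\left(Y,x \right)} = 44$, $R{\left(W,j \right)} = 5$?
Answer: $\frac{50437}{45870} \approx 1.0996$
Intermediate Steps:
$Q = -55$ ($Q = -7 - 48 = -55$)
$o{\left(N,B \right)} = N + 2 B$ ($o{\left(N,B \right)} = \left(B + N\right) + B = N + 2 B$)
$h{\left(J \right)} = 52$ ($h{\left(J \right)} = \left(-1\right) \left(-4\right) \left(3 + 2 \cdot 5\right) = 4 \left(3 + 10\right) = 4 \cdot 13 = 52$)
$\frac{343}{-4170} + \frac{h{\left(-41 \right)}}{A{\left(-69,Q \right)}} = \frac{343}{-4170} + \frac{52}{44} = 343 \left(- \frac{1}{4170}\right) + 52 \cdot \frac{1}{44} = - \frac{343}{4170} + \frac{13}{11} = \frac{50437}{45870}$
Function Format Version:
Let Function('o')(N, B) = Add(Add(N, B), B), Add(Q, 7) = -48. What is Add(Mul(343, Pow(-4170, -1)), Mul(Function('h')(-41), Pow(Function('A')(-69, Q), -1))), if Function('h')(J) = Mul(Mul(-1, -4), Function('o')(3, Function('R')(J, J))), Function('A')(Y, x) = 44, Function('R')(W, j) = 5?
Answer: Rational(50437, 45870) ≈ 1.0996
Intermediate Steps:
Q = -55 (Q = Add(-7, -48) = -55)
Function('o')(N, B) = Add(N, Mul(2, B)) (Function('o')(N, B) = Add(Add(B, N), B) = Add(N, Mul(2, B)))
Function('h')(J) = 52 (Function('h')(J) = Mul(Mul(-1, -4), Add(3, Mul(2, 5))) = Mul(4, Add(3, 10)) = Mul(4, 13) = 52)
Add(Mul(343, Pow(-4170, -1)), Mul(Function('h')(-41), Pow(Function('A')(-69, Q), -1))) = Add(Mul(343, Pow(-4170, -1)), Mul(52, Pow(44, -1))) = Add(Mul(343, Rational(-1, 4170)), Mul(52, Rational(1, 44))) = Add(Rational(-343, 4170), Rational(13, 11)) = Rational(50437, 45870)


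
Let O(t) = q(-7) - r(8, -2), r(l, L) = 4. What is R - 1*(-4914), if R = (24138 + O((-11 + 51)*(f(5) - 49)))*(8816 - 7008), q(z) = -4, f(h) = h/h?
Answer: 43631954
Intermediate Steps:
f(h) = 1
O(t) = -8 (O(t) = -4 - 1*4 = -4 - 4 = -8)
R = 43627040 (R = (24138 - 8)*(8816 - 7008) = 24130*1808 = 43627040)
R - 1*(-4914) = 43627040 - 1*(-4914) = 43627040 + 4914 = 43631954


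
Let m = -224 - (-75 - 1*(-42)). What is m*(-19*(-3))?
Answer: -10887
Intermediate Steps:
m = -191 (m = -224 - (-75 + 42) = -224 - 1*(-33) = -224 + 33 = -191)
m*(-19*(-3)) = -(-3629)*(-3) = -191*57 = -10887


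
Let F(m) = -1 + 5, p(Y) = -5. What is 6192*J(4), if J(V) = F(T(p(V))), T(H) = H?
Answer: 24768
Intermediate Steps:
F(m) = 4
J(V) = 4
6192*J(4) = 6192*4 = 24768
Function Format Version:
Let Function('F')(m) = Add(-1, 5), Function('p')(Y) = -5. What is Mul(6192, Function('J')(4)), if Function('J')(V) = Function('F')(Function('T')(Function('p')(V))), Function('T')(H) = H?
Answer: 24768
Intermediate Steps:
Function('F')(m) = 4
Function('J')(V) = 4
Mul(6192, Function('J')(4)) = Mul(6192, 4) = 24768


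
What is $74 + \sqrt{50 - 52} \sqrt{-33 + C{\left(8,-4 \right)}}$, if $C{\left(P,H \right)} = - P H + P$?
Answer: $74 + i \sqrt{14} \approx 74.0 + 3.7417 i$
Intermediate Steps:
$C{\left(P,H \right)} = P - H P$ ($C{\left(P,H \right)} = - H P + P = P - H P$)
$74 + \sqrt{50 - 52} \sqrt{-33 + C{\left(8,-4 \right)}} = 74 + \sqrt{50 - 52} \sqrt{-33 + 8 \left(1 - -4\right)} = 74 + \sqrt{-2} \sqrt{-33 + 8 \left(1 + 4\right)} = 74 + i \sqrt{2} \sqrt{-33 + 8 \cdot 5} = 74 + i \sqrt{2} \sqrt{-33 + 40} = 74 + i \sqrt{2} \sqrt{7} = 74 + i \sqrt{14}$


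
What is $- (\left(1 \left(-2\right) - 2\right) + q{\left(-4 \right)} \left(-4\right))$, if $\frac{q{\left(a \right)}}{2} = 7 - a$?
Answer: $92$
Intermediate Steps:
$q{\left(a \right)} = 14 - 2 a$ ($q{\left(a \right)} = 2 \left(7 - a\right) = 14 - 2 a$)
$- (\left(1 \left(-2\right) - 2\right) + q{\left(-4 \right)} \left(-4\right)) = - (\left(1 \left(-2\right) - 2\right) + \left(14 - -8\right) \left(-4\right)) = - (\left(-2 - 2\right) + \left(14 + 8\right) \left(-4\right)) = - (-4 + 22 \left(-4\right)) = - (-4 - 88) = \left(-1\right) \left(-92\right) = 92$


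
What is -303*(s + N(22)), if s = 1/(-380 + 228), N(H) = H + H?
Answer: -2026161/152 ≈ -13330.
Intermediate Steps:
N(H) = 2*H
s = -1/152 (s = 1/(-152) = -1/152 ≈ -0.0065789)
-303*(s + N(22)) = -303*(-1/152 + 2*22) = -303*(-1/152 + 44) = -303*6687/152 = -2026161/152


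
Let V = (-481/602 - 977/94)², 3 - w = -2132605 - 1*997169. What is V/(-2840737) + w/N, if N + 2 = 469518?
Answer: 1779386357523395611817/266937833617068238828 ≈ 6.6659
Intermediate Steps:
N = 469516 (N = -2 + 469518 = 469516)
w = 3129777 (w = 3 - (-2132605 - 1*997169) = 3 - (-2132605 - 997169) = 3 - 1*(-3129774) = 3 + 3129774 = 3129777)
V = 25072188964/200137609 (V = (-481*1/602 - 977*1/94)² = (-481/602 - 977/94)² = (-158342/14147)² = 25072188964/200137609 ≈ 125.27)
V/(-2840737) + w/N = (25072188964/200137609)/(-2840737) + 3129777/469516 = (25072188964/200137609)*(-1/2840737) + 3129777*(1/469516) = -25072188964/568538310977833 + 3129777/469516 = 1779386357523395611817/266937833617068238828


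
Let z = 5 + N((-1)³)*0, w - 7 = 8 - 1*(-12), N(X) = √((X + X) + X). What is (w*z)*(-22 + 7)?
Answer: -2025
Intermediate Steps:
N(X) = √3*√X (N(X) = √(2*X + X) = √(3*X) = √3*√X)
w = 27 (w = 7 + (8 - 1*(-12)) = 7 + (8 + 12) = 7 + 20 = 27)
z = 5 (z = 5 + (√3*√((-1)³))*0 = 5 + (√3*√(-1))*0 = 5 + (√3*I)*0 = 5 + (I*√3)*0 = 5 + 0 = 5)
(w*z)*(-22 + 7) = (27*5)*(-22 + 7) = 135*(-15) = -2025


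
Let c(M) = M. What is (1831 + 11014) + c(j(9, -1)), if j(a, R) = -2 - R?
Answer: 12844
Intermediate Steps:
(1831 + 11014) + c(j(9, -1)) = (1831 + 11014) + (-2 - 1*(-1)) = 12845 + (-2 + 1) = 12845 - 1 = 12844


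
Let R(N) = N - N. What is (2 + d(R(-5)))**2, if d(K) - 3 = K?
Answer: 25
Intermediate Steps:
R(N) = 0
d(K) = 3 + K
(2 + d(R(-5)))**2 = (2 + (3 + 0))**2 = (2 + 3)**2 = 5**2 = 25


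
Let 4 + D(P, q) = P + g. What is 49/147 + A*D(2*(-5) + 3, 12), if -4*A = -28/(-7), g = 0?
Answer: 34/3 ≈ 11.333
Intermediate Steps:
D(P, q) = -4 + P (D(P, q) = -4 + (P + 0) = -4 + P)
A = -1 (A = -(-7)/(-7) = -(-7)*(-1)/7 = -1/4*4 = -1)
49/147 + A*D(2*(-5) + 3, 12) = 49/147 - (-4 + (2*(-5) + 3)) = 49*(1/147) - (-4 + (-10 + 3)) = 1/3 - (-4 - 7) = 1/3 - 1*(-11) = 1/3 + 11 = 34/3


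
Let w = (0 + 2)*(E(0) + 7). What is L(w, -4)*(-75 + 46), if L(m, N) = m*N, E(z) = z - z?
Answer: 1624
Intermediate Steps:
E(z) = 0
w = 14 (w = (0 + 2)*(0 + 7) = 2*7 = 14)
L(m, N) = N*m
L(w, -4)*(-75 + 46) = (-4*14)*(-75 + 46) = -56*(-29) = 1624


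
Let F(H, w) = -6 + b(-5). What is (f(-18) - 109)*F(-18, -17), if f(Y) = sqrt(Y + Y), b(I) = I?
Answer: 1199 - 66*I ≈ 1199.0 - 66.0*I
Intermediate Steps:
F(H, w) = -11 (F(H, w) = -6 - 5 = -11)
f(Y) = sqrt(2)*sqrt(Y) (f(Y) = sqrt(2*Y) = sqrt(2)*sqrt(Y))
(f(-18) - 109)*F(-18, -17) = (sqrt(2)*sqrt(-18) - 109)*(-11) = (sqrt(2)*(3*I*sqrt(2)) - 109)*(-11) = (6*I - 109)*(-11) = (-109 + 6*I)*(-11) = 1199 - 66*I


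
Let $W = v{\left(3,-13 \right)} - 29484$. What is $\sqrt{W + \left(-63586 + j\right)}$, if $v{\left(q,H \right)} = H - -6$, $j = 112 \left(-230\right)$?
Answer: $i \sqrt{118837} \approx 344.73 i$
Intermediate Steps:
$j = -25760$
$v{\left(q,H \right)} = 6 + H$ ($v{\left(q,H \right)} = H + 6 = 6 + H$)
$W = -29491$ ($W = \left(6 - 13\right) - 29484 = -7 - 29484 = -29491$)
$\sqrt{W + \left(-63586 + j\right)} = \sqrt{-29491 - 89346} = \sqrt{-118837} = i \sqrt{118837}$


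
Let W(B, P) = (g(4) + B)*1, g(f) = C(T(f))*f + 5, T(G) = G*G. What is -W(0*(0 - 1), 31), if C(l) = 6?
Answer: -29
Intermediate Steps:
T(G) = G²
g(f) = 5 + 6*f (g(f) = 6*f + 5 = 5 + 6*f)
W(B, P) = 29 + B (W(B, P) = ((5 + 6*4) + B)*1 = ((5 + 24) + B)*1 = (29 + B)*1 = 29 + B)
-W(0*(0 - 1), 31) = -(29 + 0*(0 - 1)) = -(29 + 0*(-1)) = -(29 + 0) = -1*29 = -29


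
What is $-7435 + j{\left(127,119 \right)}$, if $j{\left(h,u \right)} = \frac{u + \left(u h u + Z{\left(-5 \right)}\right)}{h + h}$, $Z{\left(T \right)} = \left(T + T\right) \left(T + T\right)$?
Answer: $- \frac{44912}{127} \approx -353.64$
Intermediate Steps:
$Z{\left(T \right)} = 4 T^{2}$ ($Z{\left(T \right)} = 2 T 2 T = 4 T^{2}$)
$j{\left(h,u \right)} = \frac{100 + u + h u^{2}}{2 h}$ ($j{\left(h,u \right)} = \frac{u + \left(u h u + 4 \left(-5\right)^{2}\right)}{h + h} = \frac{u + \left(h u u + 4 \cdot 25\right)}{2 h} = \left(u + \left(h u^{2} + 100\right)\right) \frac{1}{2 h} = \left(u + \left(100 + h u^{2}\right)\right) \frac{1}{2 h} = \left(100 + u + h u^{2}\right) \frac{1}{2 h} = \frac{100 + u + h u^{2}}{2 h}$)
$-7435 + j{\left(127,119 \right)} = -7435 + \frac{100 + 119 + 127 \cdot 119^{2}}{2 \cdot 127} = -7435 + \frac{1}{2} \cdot \frac{1}{127} \left(100 + 119 + 127 \cdot 14161\right) = -7435 + \frac{1}{2} \cdot \frac{1}{127} \left(100 + 119 + 1798447\right) = -7435 + \frac{1}{2} \cdot \frac{1}{127} \cdot 1798666 = -7435 + \frac{899333}{127} = - \frac{44912}{127}$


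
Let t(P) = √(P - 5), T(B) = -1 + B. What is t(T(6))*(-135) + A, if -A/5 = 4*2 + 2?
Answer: -50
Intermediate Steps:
A = -50 (A = -5*(4*2 + 2) = -5*(8 + 2) = -5*10 = -50)
t(P) = √(-5 + P)
t(T(6))*(-135) + A = √(-5 + (-1 + 6))*(-135) - 50 = √(-5 + 5)*(-135) - 50 = √0*(-135) - 50 = 0*(-135) - 50 = 0 - 50 = -50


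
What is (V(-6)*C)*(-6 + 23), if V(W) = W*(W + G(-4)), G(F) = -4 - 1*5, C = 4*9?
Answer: 55080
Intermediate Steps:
C = 36
G(F) = -9 (G(F) = -4 - 5 = -9)
V(W) = W*(-9 + W) (V(W) = W*(W - 9) = W*(-9 + W))
(V(-6)*C)*(-6 + 23) = (-6*(-9 - 6)*36)*(-6 + 23) = (-6*(-15)*36)*17 = (90*36)*17 = 3240*17 = 55080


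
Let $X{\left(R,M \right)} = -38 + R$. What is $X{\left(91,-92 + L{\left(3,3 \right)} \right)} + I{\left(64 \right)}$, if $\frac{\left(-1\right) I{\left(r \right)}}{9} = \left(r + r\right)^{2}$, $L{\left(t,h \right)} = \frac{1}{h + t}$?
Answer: $-147403$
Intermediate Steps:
$I{\left(r \right)} = - 36 r^{2}$ ($I{\left(r \right)} = - 9 \left(r + r\right)^{2} = - 9 \left(2 r\right)^{2} = - 9 \cdot 4 r^{2} = - 36 r^{2}$)
$X{\left(91,-92 + L{\left(3,3 \right)} \right)} + I{\left(64 \right)} = \left(-38 + 91\right) - 36 \cdot 64^{2} = 53 - 147456 = -147403$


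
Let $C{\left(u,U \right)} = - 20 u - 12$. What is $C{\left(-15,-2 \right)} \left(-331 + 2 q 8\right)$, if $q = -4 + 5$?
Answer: $-90720$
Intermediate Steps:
$q = 1$
$C{\left(u,U \right)} = -12 - 20 u$
$C{\left(-15,-2 \right)} \left(-331 + 2 q 8\right) = \left(-12 - -300\right) \left(-331 + 2 \cdot 1 \cdot 8\right) = \left(-12 + 300\right) \left(-331 + 2 \cdot 8\right) = 288 \left(-331 + 16\right) = 288 \left(-315\right) = -90720$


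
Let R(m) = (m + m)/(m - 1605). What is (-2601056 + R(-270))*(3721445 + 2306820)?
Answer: -391996327792492/25 ≈ -1.5680e+13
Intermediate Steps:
R(m) = 2*m/(-1605 + m) (R(m) = (2*m)/(-1605 + m) = 2*m/(-1605 + m))
(-2601056 + R(-270))*(3721445 + 2306820) = (-2601056 + 2*(-270)/(-1605 - 270))*(3721445 + 2306820) = (-2601056 + 2*(-270)/(-1875))*6028265 = (-2601056 + 2*(-270)*(-1/1875))*6028265 = (-2601056 + 36/125)*6028265 = -325131964/125*6028265 = -391996327792492/25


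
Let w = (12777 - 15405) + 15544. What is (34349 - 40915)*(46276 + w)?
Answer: -388654672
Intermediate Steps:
w = 12916 (w = -2628 + 15544 = 12916)
(34349 - 40915)*(46276 + w) = (34349 - 40915)*(46276 + 12916) = -6566*59192 = -388654672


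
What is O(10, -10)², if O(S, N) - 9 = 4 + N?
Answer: 9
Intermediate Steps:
O(S, N) = 13 + N (O(S, N) = 9 + (4 + N) = 13 + N)
O(10, -10)² = (13 - 10)² = 3² = 9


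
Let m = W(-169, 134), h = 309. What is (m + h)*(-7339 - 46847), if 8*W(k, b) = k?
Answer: -62395179/4 ≈ -1.5599e+7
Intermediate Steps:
W(k, b) = k/8
m = -169/8 (m = (⅛)*(-169) = -169/8 ≈ -21.125)
(m + h)*(-7339 - 46847) = (-169/8 + 309)*(-7339 - 46847) = (2303/8)*(-54186) = -62395179/4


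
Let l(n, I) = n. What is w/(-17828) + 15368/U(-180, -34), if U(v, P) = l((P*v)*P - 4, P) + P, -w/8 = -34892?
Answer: -7295900844/463790963 ≈ -15.731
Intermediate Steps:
w = 279136 (w = -8*(-34892) = 279136)
U(v, P) = -4 + P + v*P**2 (U(v, P) = ((P*v)*P - 4) + P = (v*P**2 - 4) + P = (-4 + v*P**2) + P = -4 + P + v*P**2)
w/(-17828) + 15368/U(-180, -34) = 279136/(-17828) + 15368/(-4 - 34 - 180*(-34)**2) = 279136*(-1/17828) + 15368/(-4 - 34 - 180*1156) = -69784/4457 + 15368/(-4 - 34 - 208080) = -69784/4457 + 15368/(-208118) = -69784/4457 + 15368*(-1/208118) = -69784/4457 - 7684/104059 = -7295900844/463790963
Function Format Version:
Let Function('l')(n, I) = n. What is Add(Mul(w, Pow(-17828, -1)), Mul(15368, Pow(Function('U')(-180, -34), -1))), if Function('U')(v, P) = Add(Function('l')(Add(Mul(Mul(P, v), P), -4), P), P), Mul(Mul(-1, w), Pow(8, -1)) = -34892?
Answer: Rational(-7295900844, 463790963) ≈ -15.731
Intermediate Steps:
w = 279136 (w = Mul(-8, -34892) = 279136)
Function('U')(v, P) = Add(-4, P, Mul(v, Pow(P, 2))) (Function('U')(v, P) = Add(Add(Mul(Mul(P, v), P), -4), P) = Add(Add(Mul(v, Pow(P, 2)), -4), P) = Add(Add(-4, Mul(v, Pow(P, 2))), P) = Add(-4, P, Mul(v, Pow(P, 2))))
Add(Mul(w, Pow(-17828, -1)), Mul(15368, Pow(Function('U')(-180, -34), -1))) = Add(Mul(279136, Pow(-17828, -1)), Mul(15368, Pow(Add(-4, -34, Mul(-180, Pow(-34, 2))), -1))) = Add(Mul(279136, Rational(-1, 17828)), Mul(15368, Pow(Add(-4, -34, Mul(-180, 1156)), -1))) = Add(Rational(-69784, 4457), Mul(15368, Pow(Add(-4, -34, -208080), -1))) = Add(Rational(-69784, 4457), Mul(15368, Pow(-208118, -1))) = Add(Rational(-69784, 4457), Mul(15368, Rational(-1, 208118))) = Add(Rational(-69784, 4457), Rational(-7684, 104059)) = Rational(-7295900844, 463790963)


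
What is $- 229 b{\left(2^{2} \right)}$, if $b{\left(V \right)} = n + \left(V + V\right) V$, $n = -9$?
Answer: $-5267$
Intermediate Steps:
$b{\left(V \right)} = -9 + 2 V^{2}$ ($b{\left(V \right)} = -9 + \left(V + V\right) V = -9 + 2 V V = -9 + 2 V^{2}$)
$- 229 b{\left(2^{2} \right)} = - 229 \left(-9 + 2 \left(2^{2}\right)^{2}\right) = - 229 \left(-9 + 2 \cdot 4^{2}\right) = - 229 \left(-9 + 2 \cdot 16\right) = - 229 \left(-9 + 32\right) = \left(-229\right) 23 = -5267$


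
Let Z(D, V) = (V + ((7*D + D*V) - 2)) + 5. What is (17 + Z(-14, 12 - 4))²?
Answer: 33124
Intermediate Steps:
Z(D, V) = 3 + V + 7*D + D*V (Z(D, V) = (V + (-2 + 7*D + D*V)) + 5 = (-2 + V + 7*D + D*V) + 5 = 3 + V + 7*D + D*V)
(17 + Z(-14, 12 - 4))² = (17 + (3 + (12 - 4) + 7*(-14) - 14*(12 - 4)))² = (17 + (3 + 8 - 98 - 14*8))² = (17 + (3 + 8 - 98 - 112))² = (17 - 199)² = (-182)² = 33124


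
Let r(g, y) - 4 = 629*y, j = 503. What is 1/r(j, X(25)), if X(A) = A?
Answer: 1/15729 ≈ 6.3577e-5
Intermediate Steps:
r(g, y) = 4 + 629*y
1/r(j, X(25)) = 1/(4 + 629*25) = 1/(4 + 15725) = 1/15729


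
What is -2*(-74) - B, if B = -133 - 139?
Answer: 420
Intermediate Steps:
B = -272
-2*(-74) - B = -2*(-74) - 1*(-272) = 148 + 272 = 420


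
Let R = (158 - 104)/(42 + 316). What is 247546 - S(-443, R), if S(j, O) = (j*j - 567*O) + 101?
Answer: 9179393/179 ≈ 51282.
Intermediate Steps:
R = 27/179 (R = 54/358 = 54*(1/358) = 27/179 ≈ 0.15084)
S(j, O) = 101 + j**2 - 567*O (S(j, O) = (j**2 - 567*O) + 101 = 101 + j**2 - 567*O)
247546 - S(-443, R) = 247546 - (101 + (-443)**2 - 567*27/179) = 247546 - (101 + 196249 - 15309/179) = 247546 - 1*35131341/179 = 247546 - 35131341/179 = 9179393/179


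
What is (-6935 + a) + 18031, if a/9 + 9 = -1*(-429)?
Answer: 14876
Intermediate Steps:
a = 3780 (a = -81 + 9*(-1*(-429)) = -81 + 9*429 = -81 + 3861 = 3780)
(-6935 + a) + 18031 = (-6935 + 3780) + 18031 = -3155 + 18031 = 14876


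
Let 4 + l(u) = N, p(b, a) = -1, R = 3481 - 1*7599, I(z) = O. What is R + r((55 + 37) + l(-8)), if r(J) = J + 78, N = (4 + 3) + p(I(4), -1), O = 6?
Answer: -3946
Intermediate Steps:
I(z) = 6
R = -4118 (R = 3481 - 7599 = -4118)
N = 6 (N = (4 + 3) - 1 = 7 - 1 = 6)
l(u) = 2 (l(u) = -4 + 6 = 2)
r(J) = 78 + J
R + r((55 + 37) + l(-8)) = -4118 + (78 + ((55 + 37) + 2)) = -4118 + (78 + (92 + 2)) = -4118 + (78 + 94) = -4118 + 172 = -3946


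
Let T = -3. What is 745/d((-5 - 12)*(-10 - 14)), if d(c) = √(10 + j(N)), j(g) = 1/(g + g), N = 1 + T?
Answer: 1490*√39/39 ≈ 238.59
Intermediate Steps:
N = -2 (N = 1 - 3 = -2)
j(g) = 1/(2*g)
d(c) = √39/2 (d(c) = √(10 + (½)/(-2)) = √(10 + (½)*(-½)) = √(10 - ¼) = √(39/4) = √39/2)
745/d((-5 - 12)*(-10 - 14)) = 745/((√39/2)) = 745*(2*√39/39) = 1490*√39/39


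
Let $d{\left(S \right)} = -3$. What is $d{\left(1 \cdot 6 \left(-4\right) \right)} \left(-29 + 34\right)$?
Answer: $-15$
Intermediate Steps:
$d{\left(1 \cdot 6 \left(-4\right) \right)} \left(-29 + 34\right) = - 3 \left(-29 + 34\right) = \left(-3\right) 5 = -15$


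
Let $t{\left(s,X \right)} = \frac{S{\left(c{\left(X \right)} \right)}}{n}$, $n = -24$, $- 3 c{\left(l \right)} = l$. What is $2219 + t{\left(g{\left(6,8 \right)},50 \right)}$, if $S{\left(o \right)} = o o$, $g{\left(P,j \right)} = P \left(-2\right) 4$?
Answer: $\frac{119201}{54} \approx 2207.4$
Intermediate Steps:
$c{\left(l \right)} = - \frac{l}{3}$
$g{\left(P,j \right)} = - 8 P$ ($g{\left(P,j \right)} = - 2 P 4 = - 8 P$)
$S{\left(o \right)} = o^{2}$
$t{\left(s,X \right)} = - \frac{X^{2}}{216}$ ($t{\left(s,X \right)} = \frac{\left(- \frac{X}{3}\right)^{2}}{-24} = \frac{X^{2}}{9} \left(- \frac{1}{24}\right) = - \frac{X^{2}}{216}$)
$2219 + t{\left(g{\left(6,8 \right)},50 \right)} = 2219 - \frac{50^{2}}{216} = 2219 - \frac{625}{54} = \frac{119201}{54}$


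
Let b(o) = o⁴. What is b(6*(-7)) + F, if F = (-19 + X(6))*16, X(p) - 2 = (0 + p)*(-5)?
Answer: 3110944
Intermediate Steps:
X(p) = 2 - 5*p (X(p) = 2 + (0 + p)*(-5) = 2 + p*(-5) = 2 - 5*p)
F = -752 (F = (-19 + (2 - 5*6))*16 = (-19 + (2 - 30))*16 = (-19 - 28)*16 = -47*16 = -752)
b(6*(-7)) + F = (6*(-7))⁴ - 752 = (-42)⁴ - 752 = 3111696 - 752 = 3110944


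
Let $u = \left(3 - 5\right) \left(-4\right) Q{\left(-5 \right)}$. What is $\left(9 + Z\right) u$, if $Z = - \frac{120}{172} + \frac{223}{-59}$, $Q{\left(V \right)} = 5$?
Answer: $\frac{458960}{2537} \approx 180.91$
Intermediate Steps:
$Z = - \frac{11359}{2537}$ ($Z = \left(-120\right) \frac{1}{172} + 223 \left(- \frac{1}{59}\right) = - \frac{30}{43} - \frac{223}{59} = - \frac{11359}{2537} \approx -4.4773$)
$u = 40$ ($u = \left(3 - 5\right) \left(-4\right) 5 = \left(-2\right) \left(-4\right) 5 = 8 \cdot 5 = 40$)
$\left(9 + Z\right) u = \left(9 - \frac{11359}{2537}\right) 40 = \frac{11474}{2537} \cdot 40 = \frac{458960}{2537}$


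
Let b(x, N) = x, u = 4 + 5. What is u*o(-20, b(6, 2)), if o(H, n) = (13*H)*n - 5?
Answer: -14085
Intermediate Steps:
u = 9
o(H, n) = -5 + 13*H*n (o(H, n) = 13*H*n - 5 = -5 + 13*H*n)
u*o(-20, b(6, 2)) = 9*(-5 + 13*(-20)*6) = 9*(-5 - 1560) = 9*(-1565) = -14085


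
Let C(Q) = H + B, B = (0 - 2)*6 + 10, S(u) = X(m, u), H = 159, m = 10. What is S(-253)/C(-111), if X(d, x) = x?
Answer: -253/157 ≈ -1.6115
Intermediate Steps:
S(u) = u
B = -2 (B = -2*6 + 10 = -12 + 10 = -2)
C(Q) = 157 (C(Q) = 159 - 2 = 157)
S(-253)/C(-111) = -253/157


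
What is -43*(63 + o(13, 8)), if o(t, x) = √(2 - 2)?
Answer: -2709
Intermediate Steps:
o(t, x) = 0 (o(t, x) = √0 = 0)
-43*(63 + o(13, 8)) = -43*(63 + 0) = -43*63 = -2709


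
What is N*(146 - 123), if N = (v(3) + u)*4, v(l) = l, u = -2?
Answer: 92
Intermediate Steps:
N = 4 (N = (3 - 2)*4 = 1*4 = 4)
N*(146 - 123) = 4*(146 - 123) = 4*23 = 92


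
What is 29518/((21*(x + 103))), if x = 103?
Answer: 14759/2163 ≈ 6.8234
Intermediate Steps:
29518/((21*(x + 103))) = 29518/((21*(103 + 103))) = 29518/((21*206)) = 29518/4326 = 29518*(1/4326) = 14759/2163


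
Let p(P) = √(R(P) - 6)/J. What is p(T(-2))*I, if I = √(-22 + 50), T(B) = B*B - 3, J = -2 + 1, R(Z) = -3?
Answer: -6*I*√7 ≈ -15.875*I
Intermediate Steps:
J = -1
T(B) = -3 + B² (T(B) = B² - 3 = -3 + B²)
I = 2*√7 (I = √28 = 2*√7 ≈ 5.2915)
p(P) = -3*I (p(P) = √(-3 - 6)/(-1) = √(-9)*(-1) = (3*I)*(-1) = -3*I)
p(T(-2))*I = (-3*I)*(2*√7) = -6*I*√7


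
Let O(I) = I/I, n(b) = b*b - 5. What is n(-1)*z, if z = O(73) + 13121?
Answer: -52488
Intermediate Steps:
n(b) = -5 + b² (n(b) = b² - 5 = -5 + b²)
O(I) = 1
z = 13122 (z = 1 + 13121 = 13122)
n(-1)*z = (-5 + (-1)²)*13122 = (-5 + 1)*13122 = -4*13122 = -52488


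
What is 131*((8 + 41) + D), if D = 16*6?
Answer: 18995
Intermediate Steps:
D = 96
131*((8 + 41) + D) = 131*((8 + 41) + 96) = 131*(49 + 96) = 131*145 = 18995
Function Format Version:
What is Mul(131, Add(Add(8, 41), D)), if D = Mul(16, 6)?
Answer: 18995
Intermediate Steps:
D = 96
Mul(131, Add(Add(8, 41), D)) = Mul(131, Add(Add(8, 41), 96)) = Mul(131, Add(49, 96)) = Mul(131, 145) = 18995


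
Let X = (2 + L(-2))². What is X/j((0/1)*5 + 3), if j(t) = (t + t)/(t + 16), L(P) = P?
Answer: 0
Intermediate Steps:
j(t) = 2*t/(16 + t) (j(t) = (2*t)/(16 + t) = 2*t/(16 + t))
X = 0 (X = (2 - 2)² = 0² = 0)
X/j((0/1)*5 + 3) = 0/((2*((0/1)*5 + 3)/(16 + ((0/1)*5 + 3)))) = 0/((2*((0*1)*5 + 3)/(16 + ((0*1)*5 + 3)))) = 0/((2*(0*5 + 3)/(16 + (0*5 + 3)))) = 0/((2*(0 + 3)/(16 + (0 + 3)))) = 0/((2*3/(16 + 3))) = 0/((2*3/19)) = 0/((2*3*(1/19))) = 0/(6/19) = 0*(19/6) = 0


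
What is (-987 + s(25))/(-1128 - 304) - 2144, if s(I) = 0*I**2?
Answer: -3069221/1432 ≈ -2143.3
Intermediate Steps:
s(I) = 0
(-987 + s(25))/(-1128 - 304) - 2144 = (-987 + 0)/(-1128 - 304) - 2144 = -987/(-1432) - 2144 = -987*(-1/1432) - 2144 = 987/1432 - 2144 = -3069221/1432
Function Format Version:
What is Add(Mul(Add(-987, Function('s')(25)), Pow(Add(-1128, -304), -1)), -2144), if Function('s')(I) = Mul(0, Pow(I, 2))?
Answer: Rational(-3069221, 1432) ≈ -2143.3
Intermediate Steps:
Function('s')(I) = 0
Add(Mul(Add(-987, Function('s')(25)), Pow(Add(-1128, -304), -1)), -2144) = Add(Mul(Add(-987, 0), Pow(Add(-1128, -304), -1)), -2144) = Add(Mul(-987, Pow(-1432, -1)), -2144) = Add(Mul(-987, Rational(-1, 1432)), -2144) = Add(Rational(987, 1432), -2144) = Rational(-3069221, 1432)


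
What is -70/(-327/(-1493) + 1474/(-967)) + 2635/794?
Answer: 85208155335/1496271562 ≈ 56.947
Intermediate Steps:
-70/(-327/(-1493) + 1474/(-967)) + 2635/794 = -70/(-327*(-1/1493) + 1474*(-1/967)) + 2635*(1/794) = -70/(327/1493 - 1474/967) + 2635/794 = -70/(-1884473/1443731) + 2635/794 = -70*(-1443731/1884473) + 2635/794 = 101061170/1884473 + 2635/794 = 85208155335/1496271562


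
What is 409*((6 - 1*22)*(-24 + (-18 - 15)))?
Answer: 373008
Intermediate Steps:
409*((6 - 1*22)*(-24 + (-18 - 15))) = 409*((6 - 22)*(-24 - 33)) = 409*(-16*(-57)) = 409*912 = 373008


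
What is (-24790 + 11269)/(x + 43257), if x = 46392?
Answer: -4507/29883 ≈ -0.15082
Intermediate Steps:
(-24790 + 11269)/(x + 43257) = (-24790 + 11269)/(46392 + 43257) = -13521/89649 = -13521*1/89649 = -4507/29883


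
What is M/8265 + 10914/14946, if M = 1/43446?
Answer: 653168687101/894471244290 ≈ 0.73023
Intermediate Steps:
M = 1/43446 ≈ 2.3017e-5
M/8265 + 10914/14946 = (1/43446)/8265 + 10914/14946 = (1/43446)*(1/8265) + 10914*(1/14946) = 1/359081190 + 1819/2491 = 653168687101/894471244290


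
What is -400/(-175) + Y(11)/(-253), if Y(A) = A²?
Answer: 291/161 ≈ 1.8075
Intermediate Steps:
-400/(-175) + Y(11)/(-253) = -400/(-175) + 11²/(-253) = -400*(-1/175) + 121*(-1/253) = 16/7 - 11/23 = 291/161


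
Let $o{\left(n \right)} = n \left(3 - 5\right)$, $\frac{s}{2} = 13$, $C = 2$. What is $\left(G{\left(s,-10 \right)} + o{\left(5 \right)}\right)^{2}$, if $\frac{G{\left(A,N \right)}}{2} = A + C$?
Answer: $2116$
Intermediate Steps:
$s = 26$ ($s = 2 \cdot 13 = 26$)
$G{\left(A,N \right)} = 4 + 2 A$ ($G{\left(A,N \right)} = 2 \left(A + 2\right) = 2 \left(2 + A\right) = 4 + 2 A$)
$o{\left(n \right)} = - 2 n$ ($o{\left(n \right)} = n \left(-2\right) = - 2 n$)
$\left(G{\left(s,-10 \right)} + o{\left(5 \right)}\right)^{2} = \left(\left(4 + 2 \cdot 26\right) - 10\right)^{2} = \left(\left(4 + 52\right) - 10\right)^{2} = \left(56 - 10\right)^{2} = 46^{2} = 2116$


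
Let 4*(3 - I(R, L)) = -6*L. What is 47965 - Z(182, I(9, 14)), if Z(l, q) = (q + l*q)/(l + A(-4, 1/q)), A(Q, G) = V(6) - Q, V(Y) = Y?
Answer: 383537/8 ≈ 47942.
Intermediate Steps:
I(R, L) = 3 + 3*L/2 (I(R, L) = 3 - (-3)*L/2 = 3 + 3*L/2)
A(Q, G) = 6 - Q
Z(l, q) = (q + l*q)/(10 + l) (Z(l, q) = (q + l*q)/(l + (6 - 1*(-4))) = (q + l*q)/(l + (6 + 4)) = (q + l*q)/(l + 10) = (q + l*q)/(10 + l))
47965 - Z(182, I(9, 14)) = 47965 - (3 + (3/2)*14)*(1 + 182)/(10 + 182) = 47965 - (3 + 21)*183/192 = 47965 - 24*183/192 = 47965 - 1*183/8 = 47965 - 183/8 = 383537/8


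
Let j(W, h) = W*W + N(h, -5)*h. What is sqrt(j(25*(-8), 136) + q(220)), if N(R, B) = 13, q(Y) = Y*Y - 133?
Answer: sqrt(90035) ≈ 300.06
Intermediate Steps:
q(Y) = -133 + Y**2 (q(Y) = Y**2 - 133 = -133 + Y**2)
j(W, h) = W**2 + 13*h (j(W, h) = W*W + 13*h = W**2 + 13*h)
sqrt(j(25*(-8), 136) + q(220)) = sqrt(((25*(-8))**2 + 13*136) + (-133 + 220**2)) = sqrt(((-200)**2 + 1768) + (-133 + 48400)) = sqrt((40000 + 1768) + 48267) = sqrt(41768 + 48267) = sqrt(90035)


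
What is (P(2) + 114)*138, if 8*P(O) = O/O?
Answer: 62997/4 ≈ 15749.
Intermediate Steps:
P(O) = ⅛ (P(O) = (O/O)/8 = (⅛)*1 = ⅛)
(P(2) + 114)*138 = (⅛ + 114)*138 = (913/8)*138 = 62997/4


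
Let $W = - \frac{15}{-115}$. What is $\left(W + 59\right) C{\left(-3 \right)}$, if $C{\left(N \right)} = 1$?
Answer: $\frac{1360}{23} \approx 59.13$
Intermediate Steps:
$W = \frac{3}{23}$ ($W = \left(-15\right) \left(- \frac{1}{115}\right) = \frac{3}{23} \approx 0.13043$)
$\left(W + 59\right) C{\left(-3 \right)} = \left(\frac{3}{23} + 59\right) 1 = \frac{1360}{23} \cdot 1 = \frac{1360}{23}$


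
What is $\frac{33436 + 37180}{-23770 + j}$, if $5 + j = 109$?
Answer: $- \frac{35308}{11833} \approx -2.9839$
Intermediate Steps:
$j = 104$ ($j = -5 + 109 = 104$)
$\frac{33436 + 37180}{-23770 + j} = \frac{33436 + 37180}{-23770 + 104} = \frac{70616}{-23666} = 70616 \left(- \frac{1}{23666}\right) = - \frac{35308}{11833}$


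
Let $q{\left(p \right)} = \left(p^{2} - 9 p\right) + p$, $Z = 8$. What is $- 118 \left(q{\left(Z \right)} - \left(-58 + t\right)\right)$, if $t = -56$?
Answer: $-13452$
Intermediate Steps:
$q{\left(p \right)} = p^{2} - 8 p$
$- 118 \left(q{\left(Z \right)} - \left(-58 + t\right)\right) = - 118 \left(8 \left(-8 + 8\right) + \left(58 - -56\right)\right) = - 118 \left(8 \cdot 0 + \left(58 + 56\right)\right) = - 118 \left(0 + 114\right) = \left(-118\right) 114 = -13452$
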